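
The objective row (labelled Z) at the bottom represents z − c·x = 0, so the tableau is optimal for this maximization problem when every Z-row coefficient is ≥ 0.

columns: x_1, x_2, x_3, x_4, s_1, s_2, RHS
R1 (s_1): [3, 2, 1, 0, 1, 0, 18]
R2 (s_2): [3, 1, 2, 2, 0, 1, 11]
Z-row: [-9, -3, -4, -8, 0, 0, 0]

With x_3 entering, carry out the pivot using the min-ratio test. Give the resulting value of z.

Ratio test on column x_3 — row 1: 18/1 = 18; row 2: 11/2 = 11/2. Minimum is 11/2 at row 2 (s_2 leaves); pivot element 2.
Pivot on row 2; the Z-row RHS becomes 0 − (-4)·(11/2) = 22.

22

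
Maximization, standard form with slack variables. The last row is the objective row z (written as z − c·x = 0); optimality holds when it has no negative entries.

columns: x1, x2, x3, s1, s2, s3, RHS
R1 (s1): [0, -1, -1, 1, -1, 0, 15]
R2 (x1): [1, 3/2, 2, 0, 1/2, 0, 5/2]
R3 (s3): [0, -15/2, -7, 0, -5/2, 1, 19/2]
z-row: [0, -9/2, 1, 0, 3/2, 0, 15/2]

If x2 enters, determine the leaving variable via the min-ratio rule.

x1

Column x2 entries and ratios — s1: -1 ≤ 0, skip; x1: (5/2)/(3/2) = 5/3; s3: -15/2 ≤ 0, skip.
Smallest ratio is 5/3 in the row of x1, so x1 leaves.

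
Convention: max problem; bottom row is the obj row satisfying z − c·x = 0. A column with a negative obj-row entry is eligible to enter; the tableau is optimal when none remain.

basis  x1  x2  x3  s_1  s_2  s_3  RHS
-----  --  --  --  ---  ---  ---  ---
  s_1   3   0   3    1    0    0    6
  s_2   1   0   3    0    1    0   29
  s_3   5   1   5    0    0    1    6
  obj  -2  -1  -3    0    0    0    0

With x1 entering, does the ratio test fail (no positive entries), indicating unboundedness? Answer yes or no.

no

Column x1 has positive entries in row(s) 1, 2, 3, so the ratio test bounds it — not unbounded.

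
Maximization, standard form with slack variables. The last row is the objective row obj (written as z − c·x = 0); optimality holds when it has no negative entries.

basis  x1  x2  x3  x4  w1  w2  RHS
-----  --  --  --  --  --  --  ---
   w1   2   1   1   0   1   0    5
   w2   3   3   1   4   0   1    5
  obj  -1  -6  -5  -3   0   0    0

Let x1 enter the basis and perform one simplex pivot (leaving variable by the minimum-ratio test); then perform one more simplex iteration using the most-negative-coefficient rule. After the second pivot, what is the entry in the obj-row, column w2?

Ratio test on column x1 — row 1: 5/2 = 5/2; row 2: 5/3 = 5/3. Minimum is 5/3 at row 2 (w2 leaves); pivot element 3.
Divide row 2 by 3; eliminate column x1 from the other rows.
Second iteration: most negative obj-row entry is -5 in column x2, so x2 enters.
Ratio test on column x2 — row 1: entry -1 ≤ 0; row 2: (5/3)/1 = 5/3. Minimum is 5/3 at row 2 (x1 leaves); pivot element 1.
Divide row 2 by 1; eliminate column x2 from the other rows.
After both pivots, the entry at the obj-row, column w2 is 2.

2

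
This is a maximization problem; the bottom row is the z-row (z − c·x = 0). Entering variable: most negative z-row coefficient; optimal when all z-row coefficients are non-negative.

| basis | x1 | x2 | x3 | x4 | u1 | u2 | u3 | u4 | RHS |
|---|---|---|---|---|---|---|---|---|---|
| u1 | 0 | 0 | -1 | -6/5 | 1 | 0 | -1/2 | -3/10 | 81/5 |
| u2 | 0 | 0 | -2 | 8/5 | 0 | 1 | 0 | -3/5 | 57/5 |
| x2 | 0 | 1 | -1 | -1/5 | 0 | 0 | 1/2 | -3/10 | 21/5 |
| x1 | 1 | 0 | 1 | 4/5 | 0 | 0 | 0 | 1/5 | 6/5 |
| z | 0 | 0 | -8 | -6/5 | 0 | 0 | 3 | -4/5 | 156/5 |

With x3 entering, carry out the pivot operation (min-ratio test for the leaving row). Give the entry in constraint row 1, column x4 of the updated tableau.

-2/5

Ratio test on column x3 — row 1: entry -1 ≤ 0; row 2: entry -2 ≤ 0; row 3: entry -1 ≤ 0; row 4: (6/5)/1 = 6/5. Minimum is 6/5 at row 4 (x1 leaves); pivot element 1.
Divide row 4 by 1; eliminate column x3 from the other rows.
Row 1 update in column x4: -6/5 − (-1)·(4/5) = -2/5.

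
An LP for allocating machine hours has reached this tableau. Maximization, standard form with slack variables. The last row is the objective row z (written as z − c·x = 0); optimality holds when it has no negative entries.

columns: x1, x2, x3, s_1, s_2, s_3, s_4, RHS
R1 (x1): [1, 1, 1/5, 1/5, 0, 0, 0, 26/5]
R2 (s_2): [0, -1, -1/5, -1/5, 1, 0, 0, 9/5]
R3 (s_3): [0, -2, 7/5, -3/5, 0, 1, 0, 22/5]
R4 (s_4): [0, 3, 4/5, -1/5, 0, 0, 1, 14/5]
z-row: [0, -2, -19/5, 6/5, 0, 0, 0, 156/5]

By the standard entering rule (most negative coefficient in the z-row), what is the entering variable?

x3

Negative z-row entries: x2: -2, x3: -19/5.
The most negative is -19/5 in column x3, so x3 enters.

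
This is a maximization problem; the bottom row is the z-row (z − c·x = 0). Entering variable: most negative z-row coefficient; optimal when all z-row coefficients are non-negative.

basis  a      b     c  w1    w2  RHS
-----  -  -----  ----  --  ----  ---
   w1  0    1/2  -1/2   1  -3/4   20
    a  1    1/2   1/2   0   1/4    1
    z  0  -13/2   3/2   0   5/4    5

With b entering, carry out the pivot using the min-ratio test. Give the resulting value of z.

18

Ratio test on column b — row 1: 20/(1/2) = 40; row 2: 1/(1/2) = 2. Minimum is 2 at row 2 (a leaves); pivot element 1/2.
Pivot on row 2; the z-row RHS becomes 5 − (-13/2)·2 = 18.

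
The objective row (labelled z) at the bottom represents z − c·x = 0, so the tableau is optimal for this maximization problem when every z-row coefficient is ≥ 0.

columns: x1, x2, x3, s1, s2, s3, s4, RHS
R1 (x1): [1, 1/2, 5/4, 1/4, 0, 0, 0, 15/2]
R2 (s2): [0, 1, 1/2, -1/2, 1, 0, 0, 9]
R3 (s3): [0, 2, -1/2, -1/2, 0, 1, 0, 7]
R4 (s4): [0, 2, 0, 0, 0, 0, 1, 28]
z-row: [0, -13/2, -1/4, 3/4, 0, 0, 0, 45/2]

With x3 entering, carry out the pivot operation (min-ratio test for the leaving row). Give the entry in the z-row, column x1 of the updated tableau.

Ratio test on column x3 — row 1: (15/2)/(5/4) = 6; row 2: 9/(1/2) = 18; row 3: entry -1/2 ≤ 0; row 4: entry 0 ≤ 0. Minimum is 6 at row 1 (x1 leaves); pivot element 5/4.
Divide row 1 by 5/4; eliminate column x3 from the other rows.
z-row update in column x1: 0 − (-1/4)·(4/5) = 1/5.

1/5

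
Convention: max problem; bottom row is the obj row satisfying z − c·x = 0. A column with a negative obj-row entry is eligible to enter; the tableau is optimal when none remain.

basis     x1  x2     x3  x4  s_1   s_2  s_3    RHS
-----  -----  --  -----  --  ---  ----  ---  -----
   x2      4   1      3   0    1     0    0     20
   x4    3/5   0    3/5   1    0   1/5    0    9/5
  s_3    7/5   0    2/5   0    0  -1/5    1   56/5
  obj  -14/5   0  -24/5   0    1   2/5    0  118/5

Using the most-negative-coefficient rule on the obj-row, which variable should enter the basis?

x3

Negative obj-row entries: x1: -14/5, x3: -24/5.
The most negative is -24/5 in column x3, so x3 enters.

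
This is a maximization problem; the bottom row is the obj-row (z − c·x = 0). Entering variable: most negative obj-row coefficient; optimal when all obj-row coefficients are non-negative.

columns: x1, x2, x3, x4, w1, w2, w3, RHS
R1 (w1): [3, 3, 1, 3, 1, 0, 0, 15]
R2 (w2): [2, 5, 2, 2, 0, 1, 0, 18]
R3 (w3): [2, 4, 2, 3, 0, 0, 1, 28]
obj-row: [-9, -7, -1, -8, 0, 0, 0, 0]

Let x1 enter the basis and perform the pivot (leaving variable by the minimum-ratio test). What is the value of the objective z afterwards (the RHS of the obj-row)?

45

Ratio test on column x1 — row 1: 15/3 = 5; row 2: 18/2 = 9; row 3: 28/2 = 14. Minimum is 5 at row 1 (w1 leaves); pivot element 3.
Pivot on row 1; the obj-row RHS becomes 0 − (-9)·5 = 45.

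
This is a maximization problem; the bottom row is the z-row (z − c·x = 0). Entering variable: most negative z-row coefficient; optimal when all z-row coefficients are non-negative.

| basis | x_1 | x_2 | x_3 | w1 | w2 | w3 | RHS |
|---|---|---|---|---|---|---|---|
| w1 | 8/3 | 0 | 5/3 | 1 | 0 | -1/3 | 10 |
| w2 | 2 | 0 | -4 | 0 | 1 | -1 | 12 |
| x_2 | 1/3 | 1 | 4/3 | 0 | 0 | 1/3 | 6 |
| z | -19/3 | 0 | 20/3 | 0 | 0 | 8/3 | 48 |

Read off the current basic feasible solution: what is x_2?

x_2 is basic (row 3); its value is the RHS of that row, 6.

6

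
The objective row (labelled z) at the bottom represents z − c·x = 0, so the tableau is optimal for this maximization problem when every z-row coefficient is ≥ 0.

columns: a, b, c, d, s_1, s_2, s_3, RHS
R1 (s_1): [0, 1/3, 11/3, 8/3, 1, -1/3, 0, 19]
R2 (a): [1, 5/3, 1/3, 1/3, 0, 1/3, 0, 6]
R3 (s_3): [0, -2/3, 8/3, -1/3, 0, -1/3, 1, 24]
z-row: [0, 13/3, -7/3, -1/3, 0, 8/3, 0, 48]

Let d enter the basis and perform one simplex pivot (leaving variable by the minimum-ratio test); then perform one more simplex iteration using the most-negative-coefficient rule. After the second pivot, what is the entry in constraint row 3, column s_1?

Ratio test on column d — row 1: 19/(8/3) = 57/8; row 2: 6/(1/3) = 18; row 3: entry -1/3 ≤ 0. Minimum is 57/8 at row 1 (s_1 leaves); pivot element 8/3.
Divide row 1 by 8/3; eliminate column d from the other rows.
Second iteration: most negative z-row entry is -15/8 in column c, so c enters.
Ratio test on column c — row 1: (57/8)/(11/8) = 57/11; row 2: entry -1/8 ≤ 0; row 3: (211/8)/(25/8) = 211/25. Minimum is 57/11 at row 1 (d leaves); pivot element 11/8.
Divide row 1 by 11/8; eliminate column c from the other rows.
After both pivots, the entry at constraint row 3, column s_1 is -8/11.

-8/11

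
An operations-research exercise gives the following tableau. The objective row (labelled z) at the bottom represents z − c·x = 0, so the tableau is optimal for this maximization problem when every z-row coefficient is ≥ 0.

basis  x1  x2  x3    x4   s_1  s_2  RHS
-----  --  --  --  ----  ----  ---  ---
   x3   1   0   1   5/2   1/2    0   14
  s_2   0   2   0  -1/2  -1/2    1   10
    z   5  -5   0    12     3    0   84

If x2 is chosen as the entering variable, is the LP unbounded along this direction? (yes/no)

no

Column x2 has positive entries in row(s) 2, so the ratio test bounds it — not unbounded.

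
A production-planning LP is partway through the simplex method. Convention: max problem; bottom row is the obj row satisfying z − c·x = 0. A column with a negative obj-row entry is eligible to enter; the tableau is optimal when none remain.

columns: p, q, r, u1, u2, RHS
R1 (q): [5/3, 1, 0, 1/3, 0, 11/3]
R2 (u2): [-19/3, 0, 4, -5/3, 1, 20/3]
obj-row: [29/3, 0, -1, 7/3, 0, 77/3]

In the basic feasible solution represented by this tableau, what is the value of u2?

20/3

u2 is basic (row 2); its value is the RHS of that row, 20/3.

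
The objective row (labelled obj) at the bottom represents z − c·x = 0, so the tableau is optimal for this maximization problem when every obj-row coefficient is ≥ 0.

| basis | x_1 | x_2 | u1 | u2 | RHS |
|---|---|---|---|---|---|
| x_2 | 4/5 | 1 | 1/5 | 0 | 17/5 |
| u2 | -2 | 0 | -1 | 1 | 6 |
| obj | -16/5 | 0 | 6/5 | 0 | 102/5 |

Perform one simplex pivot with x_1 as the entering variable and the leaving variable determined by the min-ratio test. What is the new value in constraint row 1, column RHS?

Ratio test on column x_1 — row 1: (17/5)/(4/5) = 17/4; row 2: entry -2 ≤ 0. Minimum is 17/4 at row 1 (x_2 leaves); pivot element 4/5.
Divide row 1 by 4/5; eliminate column x_1 from the other rows.
In the new row 1, the RHS entry is the old entry divided by the pivot: (17/5)/(4/5) = 17/4.

17/4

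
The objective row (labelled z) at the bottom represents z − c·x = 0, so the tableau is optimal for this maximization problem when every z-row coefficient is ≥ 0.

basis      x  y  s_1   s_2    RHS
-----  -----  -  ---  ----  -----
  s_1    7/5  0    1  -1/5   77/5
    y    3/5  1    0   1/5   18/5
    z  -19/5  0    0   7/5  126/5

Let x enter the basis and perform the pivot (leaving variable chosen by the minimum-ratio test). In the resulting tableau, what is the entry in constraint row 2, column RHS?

Ratio test on column x — row 1: (77/5)/(7/5) = 11; row 2: (18/5)/(3/5) = 6. Minimum is 6 at row 2 (y leaves); pivot element 3/5.
Divide row 2 by 3/5; eliminate column x from the other rows.
In the new row 2, the RHS entry is the old entry divided by the pivot: (18/5)/(3/5) = 6.

6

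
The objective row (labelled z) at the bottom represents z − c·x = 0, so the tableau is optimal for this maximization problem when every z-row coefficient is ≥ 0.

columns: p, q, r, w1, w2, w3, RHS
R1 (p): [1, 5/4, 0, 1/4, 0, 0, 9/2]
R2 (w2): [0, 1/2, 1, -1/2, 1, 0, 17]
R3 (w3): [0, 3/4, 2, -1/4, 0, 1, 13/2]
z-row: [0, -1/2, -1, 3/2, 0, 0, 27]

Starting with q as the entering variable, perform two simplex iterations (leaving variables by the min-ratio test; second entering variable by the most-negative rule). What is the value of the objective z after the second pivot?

Ratio test on column q — row 1: (9/2)/(5/4) = 18/5; row 2: 17/(1/2) = 34; row 3: (13/2)/(3/4) = 26/3. Minimum is 18/5 at row 1 (p leaves); pivot element 5/4.
Pivot on row 1; the z-row RHS becomes 27 − (-1/2)·(18/5) = 144/5.
Next entering variable (most negative z-row entry -1): r.
Ratio test on column r — row 1: entry 0 ≤ 0; row 2: (76/5)/1 = 76/5; row 3: (19/5)/2 = 19/10. Minimum is 19/10 at row 3 (w3 leaves); pivot element 2.
After the second pivot the z-row RHS is 144/5 − (-1)·(19/10) = 307/10.

307/10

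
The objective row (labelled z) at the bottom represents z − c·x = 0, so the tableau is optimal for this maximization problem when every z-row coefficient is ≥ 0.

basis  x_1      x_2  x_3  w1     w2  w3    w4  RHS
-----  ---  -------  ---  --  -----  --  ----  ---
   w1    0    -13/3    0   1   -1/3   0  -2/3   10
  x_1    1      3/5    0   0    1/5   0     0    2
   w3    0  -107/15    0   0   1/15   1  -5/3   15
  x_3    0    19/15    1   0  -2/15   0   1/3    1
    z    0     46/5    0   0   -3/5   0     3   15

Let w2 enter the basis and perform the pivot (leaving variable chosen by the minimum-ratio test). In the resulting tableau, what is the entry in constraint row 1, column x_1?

Ratio test on column w2 — row 1: entry -1/3 ≤ 0; row 2: 2/(1/5) = 10; row 3: 15/(1/15) = 225; row 4: entry -2/15 ≤ 0. Minimum is 10 at row 2 (x_1 leaves); pivot element 1/5.
Divide row 2 by 1/5; eliminate column w2 from the other rows.
Row 1 update in column x_1: 0 − (-1/3)·5 = 5/3.

5/3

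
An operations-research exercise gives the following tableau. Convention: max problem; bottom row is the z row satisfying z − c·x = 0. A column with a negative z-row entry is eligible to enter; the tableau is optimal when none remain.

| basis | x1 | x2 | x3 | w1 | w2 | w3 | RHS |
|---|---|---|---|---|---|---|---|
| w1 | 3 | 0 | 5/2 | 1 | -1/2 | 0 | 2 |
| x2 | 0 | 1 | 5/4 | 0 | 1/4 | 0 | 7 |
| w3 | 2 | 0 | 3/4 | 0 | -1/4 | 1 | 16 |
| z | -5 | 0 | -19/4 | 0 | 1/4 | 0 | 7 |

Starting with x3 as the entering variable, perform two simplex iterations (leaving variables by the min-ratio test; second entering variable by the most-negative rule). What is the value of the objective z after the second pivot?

Ratio test on column x3 — row 1: 2/(5/2) = 4/5; row 2: 7/(5/4) = 28/5; row 3: 16/(3/4) = 64/3. Minimum is 4/5 at row 1 (w1 leaves); pivot element 5/2.
Pivot on row 1; the z-row RHS becomes 7 − (-19/4)·(4/5) = 54/5.
Next entering variable (most negative z-row entry -7/10): w2.
Ratio test on column w2 — row 1: entry -1/5 ≤ 0; row 2: 6/(1/2) = 12; row 3: entry -1/10 ≤ 0. Minimum is 12 at row 2 (x2 leaves); pivot element 1/2.
After the second pivot the z-row RHS is 54/5 − (-7/10)·12 = 96/5.

96/5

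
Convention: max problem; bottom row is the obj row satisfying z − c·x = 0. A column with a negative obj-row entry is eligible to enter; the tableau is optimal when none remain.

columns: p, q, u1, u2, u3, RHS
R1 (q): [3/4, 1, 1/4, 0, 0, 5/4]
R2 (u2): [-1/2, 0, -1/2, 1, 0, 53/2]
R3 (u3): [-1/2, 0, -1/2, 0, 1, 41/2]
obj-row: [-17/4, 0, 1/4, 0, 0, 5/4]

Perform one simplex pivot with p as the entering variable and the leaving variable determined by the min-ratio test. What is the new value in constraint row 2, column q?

Ratio test on column p — row 1: (5/4)/(3/4) = 5/3; row 2: entry -1/2 ≤ 0; row 3: entry -1/2 ≤ 0. Minimum is 5/3 at row 1 (q leaves); pivot element 3/4.
Divide row 1 by 3/4; eliminate column p from the other rows.
Row 2 update in column q: 0 − (-1/2)·(4/3) = 2/3.

2/3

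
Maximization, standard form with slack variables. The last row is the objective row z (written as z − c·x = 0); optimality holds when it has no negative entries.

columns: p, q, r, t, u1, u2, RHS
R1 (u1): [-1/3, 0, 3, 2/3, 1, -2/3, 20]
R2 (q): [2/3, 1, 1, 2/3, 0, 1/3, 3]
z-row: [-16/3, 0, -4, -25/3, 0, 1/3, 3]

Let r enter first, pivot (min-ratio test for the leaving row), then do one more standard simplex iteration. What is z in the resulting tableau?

81/2

Ratio test on column r — row 1: 20/3 = 20/3; row 2: 3/1 = 3. Minimum is 3 at row 2 (q leaves); pivot element 1.
Pivot on row 2; the z-row RHS becomes 3 − (-4)·3 = 15.
Next entering variable (most negative z-row entry -17/3): t.
Ratio test on column t — row 1: entry -4/3 ≤ 0; row 2: 3/(2/3) = 9/2. Minimum is 9/2 at row 2 (r leaves); pivot element 2/3.
After the second pivot the z-row RHS is 15 − (-17/3)·(9/2) = 81/2.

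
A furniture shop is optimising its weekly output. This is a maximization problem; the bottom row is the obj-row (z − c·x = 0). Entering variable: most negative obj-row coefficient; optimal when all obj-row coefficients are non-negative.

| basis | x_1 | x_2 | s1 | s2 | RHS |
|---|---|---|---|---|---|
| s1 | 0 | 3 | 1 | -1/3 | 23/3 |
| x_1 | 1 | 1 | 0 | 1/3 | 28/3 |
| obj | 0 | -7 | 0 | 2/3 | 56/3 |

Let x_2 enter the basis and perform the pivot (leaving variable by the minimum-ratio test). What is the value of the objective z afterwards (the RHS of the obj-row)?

Ratio test on column x_2 — row 1: (23/3)/3 = 23/9; row 2: (28/3)/1 = 28/3. Minimum is 23/9 at row 1 (s1 leaves); pivot element 3.
Pivot on row 1; the obj-row RHS becomes 56/3 − (-7)·(23/9) = 329/9.

329/9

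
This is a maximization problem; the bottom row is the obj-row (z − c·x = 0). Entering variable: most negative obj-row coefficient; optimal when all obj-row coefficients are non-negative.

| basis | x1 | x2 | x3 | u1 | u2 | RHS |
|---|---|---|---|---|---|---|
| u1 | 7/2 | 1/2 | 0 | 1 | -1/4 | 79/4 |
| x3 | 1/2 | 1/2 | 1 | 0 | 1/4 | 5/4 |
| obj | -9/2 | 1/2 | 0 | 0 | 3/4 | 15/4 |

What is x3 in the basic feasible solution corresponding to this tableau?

5/4

x3 is basic (row 2); its value is the RHS of that row, 5/4.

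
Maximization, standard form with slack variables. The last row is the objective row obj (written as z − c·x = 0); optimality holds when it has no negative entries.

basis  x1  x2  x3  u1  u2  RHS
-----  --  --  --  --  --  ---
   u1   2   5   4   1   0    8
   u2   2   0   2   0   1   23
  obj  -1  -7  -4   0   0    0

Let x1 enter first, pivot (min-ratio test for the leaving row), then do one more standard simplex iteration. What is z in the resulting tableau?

56/5

Ratio test on column x1 — row 1: 8/2 = 4; row 2: 23/2 = 23/2. Minimum is 4 at row 1 (u1 leaves); pivot element 2.
Pivot on row 1; the obj-row RHS becomes 0 − (-1)·4 = 4.
Next entering variable (most negative obj-row entry -9/2): x2.
Ratio test on column x2 — row 1: 4/(5/2) = 8/5; row 2: entry -5 ≤ 0. Minimum is 8/5 at row 1 (x1 leaves); pivot element 5/2.
After the second pivot the obj-row RHS is 4 − (-9/2)·(8/5) = 56/5.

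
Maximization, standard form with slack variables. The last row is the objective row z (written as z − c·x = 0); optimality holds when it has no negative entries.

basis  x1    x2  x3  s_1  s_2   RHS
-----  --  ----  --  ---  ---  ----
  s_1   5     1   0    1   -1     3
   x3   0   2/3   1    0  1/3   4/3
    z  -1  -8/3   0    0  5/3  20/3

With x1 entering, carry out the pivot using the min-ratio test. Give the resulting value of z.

Ratio test on column x1 — row 1: 3/5 = 3/5; row 2: entry 0 ≤ 0. Minimum is 3/5 at row 1 (s_1 leaves); pivot element 5.
Pivot on row 1; the z-row RHS becomes 20/3 − (-1)·(3/5) = 109/15.

109/15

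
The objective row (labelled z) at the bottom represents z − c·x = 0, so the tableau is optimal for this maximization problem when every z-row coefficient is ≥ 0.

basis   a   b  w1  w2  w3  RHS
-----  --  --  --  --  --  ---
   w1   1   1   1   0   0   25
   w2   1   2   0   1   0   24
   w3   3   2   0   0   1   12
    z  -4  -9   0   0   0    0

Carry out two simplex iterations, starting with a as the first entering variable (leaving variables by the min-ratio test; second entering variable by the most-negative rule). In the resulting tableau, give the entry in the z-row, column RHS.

54

Ratio test on column a — row 1: 25/1 = 25; row 2: 24/1 = 24; row 3: 12/3 = 4. Minimum is 4 at row 3 (w3 leaves); pivot element 3.
Divide row 3 by 3; eliminate column a from the other rows.
Second iteration: most negative z-row entry is -19/3 in column b, so b enters.
Ratio test on column b — row 1: 21/(1/3) = 63; row 2: 20/(4/3) = 15; row 3: 4/(2/3) = 6. Minimum is 6 at row 3 (a leaves); pivot element 2/3.
Divide row 3 by 2/3; eliminate column b from the other rows.
After both pivots, the entry at the z-row, column RHS is 54.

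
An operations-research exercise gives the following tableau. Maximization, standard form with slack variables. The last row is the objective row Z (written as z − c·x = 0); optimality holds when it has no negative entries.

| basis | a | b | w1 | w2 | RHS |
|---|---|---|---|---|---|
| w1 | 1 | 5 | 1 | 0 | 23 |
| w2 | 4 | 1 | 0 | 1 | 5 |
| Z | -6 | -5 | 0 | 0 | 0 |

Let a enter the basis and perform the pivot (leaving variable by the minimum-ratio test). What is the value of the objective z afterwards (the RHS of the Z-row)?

Ratio test on column a — row 1: 23/1 = 23; row 2: 5/4 = 5/4. Minimum is 5/4 at row 2 (w2 leaves); pivot element 4.
Pivot on row 2; the Z-row RHS becomes 0 − (-6)·(5/4) = 15/2.

15/2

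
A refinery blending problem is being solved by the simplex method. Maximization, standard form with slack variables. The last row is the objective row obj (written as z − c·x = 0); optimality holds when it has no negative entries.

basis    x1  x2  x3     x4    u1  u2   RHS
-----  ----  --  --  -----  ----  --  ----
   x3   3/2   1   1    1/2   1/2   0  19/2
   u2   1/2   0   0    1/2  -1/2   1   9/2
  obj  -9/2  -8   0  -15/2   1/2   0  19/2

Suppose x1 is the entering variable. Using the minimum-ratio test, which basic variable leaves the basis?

Column x1 entries and ratios — x3: (19/2)/(3/2) = 19/3; u2: (9/2)/(1/2) = 9.
Smallest ratio is 19/3 in the row of x3, so x3 leaves.

x3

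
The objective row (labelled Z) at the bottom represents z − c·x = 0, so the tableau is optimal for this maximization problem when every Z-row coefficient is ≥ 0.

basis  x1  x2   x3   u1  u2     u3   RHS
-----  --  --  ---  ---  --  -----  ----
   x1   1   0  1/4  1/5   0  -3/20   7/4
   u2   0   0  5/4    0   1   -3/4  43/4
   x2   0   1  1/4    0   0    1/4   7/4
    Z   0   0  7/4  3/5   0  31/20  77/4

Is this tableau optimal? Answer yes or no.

yes

Every Z-row coefficient is ≥ 0, so the tableau is optimal.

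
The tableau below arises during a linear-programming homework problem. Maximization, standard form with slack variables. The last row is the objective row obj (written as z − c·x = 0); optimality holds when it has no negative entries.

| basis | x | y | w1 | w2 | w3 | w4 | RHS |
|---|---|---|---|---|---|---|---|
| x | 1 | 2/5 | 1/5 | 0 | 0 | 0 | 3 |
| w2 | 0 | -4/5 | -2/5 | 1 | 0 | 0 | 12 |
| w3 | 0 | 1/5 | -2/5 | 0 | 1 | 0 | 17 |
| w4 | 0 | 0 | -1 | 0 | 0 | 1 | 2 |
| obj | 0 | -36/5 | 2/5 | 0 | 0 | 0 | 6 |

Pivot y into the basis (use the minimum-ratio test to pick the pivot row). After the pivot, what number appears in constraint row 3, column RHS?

31/2

Ratio test on column y — row 1: 3/(2/5) = 15/2; row 2: entry -4/5 ≤ 0; row 3: 17/(1/5) = 85; row 4: entry 0 ≤ 0. Minimum is 15/2 at row 1 (x leaves); pivot element 2/5.
Divide row 1 by 2/5; eliminate column y from the other rows.
Row 3 update in column RHS: 17 − (1/5)·(15/2) = 31/2.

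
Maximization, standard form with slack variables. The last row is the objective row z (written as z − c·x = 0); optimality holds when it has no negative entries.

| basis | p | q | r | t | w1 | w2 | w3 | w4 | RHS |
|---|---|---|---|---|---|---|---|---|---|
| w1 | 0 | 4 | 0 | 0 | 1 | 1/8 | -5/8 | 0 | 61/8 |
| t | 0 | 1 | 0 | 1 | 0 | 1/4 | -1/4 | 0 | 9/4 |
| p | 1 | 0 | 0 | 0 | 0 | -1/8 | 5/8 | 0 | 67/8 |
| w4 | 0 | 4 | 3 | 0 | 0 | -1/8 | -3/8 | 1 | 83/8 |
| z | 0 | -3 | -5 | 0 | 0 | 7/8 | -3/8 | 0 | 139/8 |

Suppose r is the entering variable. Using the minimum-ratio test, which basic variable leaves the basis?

Column r entries and ratios — w1: 0 ≤ 0, skip; t: 0 ≤ 0, skip; p: 0 ≤ 0, skip; w4: (83/8)/3 = 83/24.
Smallest ratio is 83/24 in the row of w4, so w4 leaves.

w4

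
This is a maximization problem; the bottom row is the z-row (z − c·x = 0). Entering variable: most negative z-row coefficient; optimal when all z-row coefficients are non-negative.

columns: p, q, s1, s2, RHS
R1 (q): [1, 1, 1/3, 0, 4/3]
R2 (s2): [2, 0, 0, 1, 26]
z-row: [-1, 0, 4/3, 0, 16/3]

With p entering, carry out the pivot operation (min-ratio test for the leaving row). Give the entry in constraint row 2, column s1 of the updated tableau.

Ratio test on column p — row 1: (4/3)/1 = 4/3; row 2: 26/2 = 13. Minimum is 4/3 at row 1 (q leaves); pivot element 1.
Divide row 1 by 1; eliminate column p from the other rows.
Row 2 update in column s1: 0 − 2·(1/3) = -2/3.

-2/3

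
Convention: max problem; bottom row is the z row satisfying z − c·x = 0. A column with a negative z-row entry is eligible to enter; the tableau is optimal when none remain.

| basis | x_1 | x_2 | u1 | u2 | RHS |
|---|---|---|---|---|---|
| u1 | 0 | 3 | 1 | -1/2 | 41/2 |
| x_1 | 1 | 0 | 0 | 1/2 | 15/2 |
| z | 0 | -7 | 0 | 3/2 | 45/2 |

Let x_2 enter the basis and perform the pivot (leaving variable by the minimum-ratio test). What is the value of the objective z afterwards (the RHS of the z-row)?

Ratio test on column x_2 — row 1: (41/2)/3 = 41/6; row 2: entry 0 ≤ 0. Minimum is 41/6 at row 1 (u1 leaves); pivot element 3.
Pivot on row 1; the z-row RHS becomes 45/2 − (-7)·(41/6) = 211/3.

211/3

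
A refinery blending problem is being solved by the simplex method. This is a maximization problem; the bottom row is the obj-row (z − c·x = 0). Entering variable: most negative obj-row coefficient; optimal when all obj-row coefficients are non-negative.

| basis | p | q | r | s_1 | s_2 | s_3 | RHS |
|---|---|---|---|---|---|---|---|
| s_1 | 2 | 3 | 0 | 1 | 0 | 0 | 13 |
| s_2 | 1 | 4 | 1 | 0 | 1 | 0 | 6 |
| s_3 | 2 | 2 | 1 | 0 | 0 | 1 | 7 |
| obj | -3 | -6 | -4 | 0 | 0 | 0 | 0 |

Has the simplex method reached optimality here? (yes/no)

The obj-row has a negative entry -6 in column q, so it is not optimal.

no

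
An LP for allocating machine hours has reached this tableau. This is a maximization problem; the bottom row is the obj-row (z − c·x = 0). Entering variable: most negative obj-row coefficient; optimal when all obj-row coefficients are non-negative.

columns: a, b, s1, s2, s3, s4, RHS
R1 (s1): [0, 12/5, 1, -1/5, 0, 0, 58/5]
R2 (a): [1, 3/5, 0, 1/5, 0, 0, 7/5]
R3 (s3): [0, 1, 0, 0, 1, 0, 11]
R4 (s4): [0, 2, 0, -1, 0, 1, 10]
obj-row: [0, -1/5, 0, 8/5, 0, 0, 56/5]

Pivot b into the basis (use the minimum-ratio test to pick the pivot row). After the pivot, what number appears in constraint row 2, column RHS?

Ratio test on column b — row 1: (58/5)/(12/5) = 29/6; row 2: (7/5)/(3/5) = 7/3; row 3: 11/1 = 11; row 4: 10/2 = 5. Minimum is 7/3 at row 2 (a leaves); pivot element 3/5.
Divide row 2 by 3/5; eliminate column b from the other rows.
In the new row 2, the RHS entry is the old entry divided by the pivot: (7/5)/(3/5) = 7/3.

7/3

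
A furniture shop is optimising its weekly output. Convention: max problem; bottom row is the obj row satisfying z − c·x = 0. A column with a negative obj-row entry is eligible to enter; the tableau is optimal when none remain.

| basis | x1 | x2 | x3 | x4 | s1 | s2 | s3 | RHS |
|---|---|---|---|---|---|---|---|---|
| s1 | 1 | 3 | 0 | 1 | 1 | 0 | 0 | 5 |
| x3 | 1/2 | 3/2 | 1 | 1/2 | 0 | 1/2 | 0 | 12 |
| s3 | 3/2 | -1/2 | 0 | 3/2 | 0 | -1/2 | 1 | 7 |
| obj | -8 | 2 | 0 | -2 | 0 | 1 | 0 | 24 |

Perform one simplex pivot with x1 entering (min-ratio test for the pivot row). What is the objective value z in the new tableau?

184/3

Ratio test on column x1 — row 1: 5/1 = 5; row 2: 12/(1/2) = 24; row 3: 7/(3/2) = 14/3. Minimum is 14/3 at row 3 (s3 leaves); pivot element 3/2.
Pivot on row 3; the obj-row RHS becomes 24 − (-8)·(14/3) = 184/3.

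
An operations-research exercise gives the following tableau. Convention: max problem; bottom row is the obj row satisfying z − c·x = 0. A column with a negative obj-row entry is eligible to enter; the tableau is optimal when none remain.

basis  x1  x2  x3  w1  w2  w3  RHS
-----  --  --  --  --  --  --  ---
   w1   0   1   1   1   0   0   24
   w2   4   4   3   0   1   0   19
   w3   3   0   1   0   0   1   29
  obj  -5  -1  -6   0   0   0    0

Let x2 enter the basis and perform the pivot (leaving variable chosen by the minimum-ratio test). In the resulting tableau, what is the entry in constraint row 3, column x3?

1

Ratio test on column x2 — row 1: 24/1 = 24; row 2: 19/4 = 19/4; row 3: entry 0 ≤ 0. Minimum is 19/4 at row 2 (w2 leaves); pivot element 4.
Divide row 2 by 4; eliminate column x2 from the other rows.
Row 3 update in column x3: 1 − 0·(3/4) = 1.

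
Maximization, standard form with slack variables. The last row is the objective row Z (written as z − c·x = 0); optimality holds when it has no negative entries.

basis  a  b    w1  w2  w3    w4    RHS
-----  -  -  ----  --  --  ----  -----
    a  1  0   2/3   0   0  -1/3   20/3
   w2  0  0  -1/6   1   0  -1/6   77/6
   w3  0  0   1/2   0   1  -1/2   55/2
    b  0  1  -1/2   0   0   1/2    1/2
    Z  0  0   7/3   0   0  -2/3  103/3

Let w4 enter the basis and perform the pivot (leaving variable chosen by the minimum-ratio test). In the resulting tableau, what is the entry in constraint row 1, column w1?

1/3

Ratio test on column w4 — row 1: entry -1/3 ≤ 0; row 2: entry -1/6 ≤ 0; row 3: entry -1/2 ≤ 0; row 4: (1/2)/(1/2) = 1. Minimum is 1 at row 4 (b leaves); pivot element 1/2.
Divide row 4 by 1/2; eliminate column w4 from the other rows.
Row 1 update in column w1: 2/3 − (-1/3)·(-1) = 1/3.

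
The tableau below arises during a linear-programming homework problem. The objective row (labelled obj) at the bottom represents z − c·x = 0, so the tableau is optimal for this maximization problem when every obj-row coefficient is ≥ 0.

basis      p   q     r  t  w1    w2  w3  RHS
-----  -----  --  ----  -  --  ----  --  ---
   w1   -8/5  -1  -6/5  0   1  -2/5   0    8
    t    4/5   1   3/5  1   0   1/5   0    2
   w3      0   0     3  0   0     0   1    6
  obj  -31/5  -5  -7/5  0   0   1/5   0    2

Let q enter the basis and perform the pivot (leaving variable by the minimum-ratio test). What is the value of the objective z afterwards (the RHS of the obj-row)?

12

Ratio test on column q — row 1: entry -1 ≤ 0; row 2: 2/1 = 2; row 3: entry 0 ≤ 0. Minimum is 2 at row 2 (t leaves); pivot element 1.
Pivot on row 2; the obj-row RHS becomes 2 − (-5)·2 = 12.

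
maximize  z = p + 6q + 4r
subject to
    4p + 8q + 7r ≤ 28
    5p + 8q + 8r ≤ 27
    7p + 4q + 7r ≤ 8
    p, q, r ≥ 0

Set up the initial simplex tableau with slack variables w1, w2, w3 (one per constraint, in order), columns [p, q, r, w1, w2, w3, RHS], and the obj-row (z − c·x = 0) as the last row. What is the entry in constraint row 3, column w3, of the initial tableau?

1

Slack w3 belongs to constraint 3; its column is the unit vector e_3, so the entry in row 3 is 1.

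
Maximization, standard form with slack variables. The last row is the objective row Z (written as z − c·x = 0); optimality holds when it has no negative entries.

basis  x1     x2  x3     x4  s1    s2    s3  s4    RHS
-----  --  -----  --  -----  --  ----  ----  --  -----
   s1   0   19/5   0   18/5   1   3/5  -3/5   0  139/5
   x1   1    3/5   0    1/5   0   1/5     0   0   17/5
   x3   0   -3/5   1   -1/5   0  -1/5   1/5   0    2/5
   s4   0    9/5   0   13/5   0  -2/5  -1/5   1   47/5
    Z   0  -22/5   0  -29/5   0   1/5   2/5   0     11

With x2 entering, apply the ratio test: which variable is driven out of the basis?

Column x2 entries and ratios — s1: (139/5)/(19/5) = 139/19; x1: (17/5)/(3/5) = 17/3; x3: -3/5 ≤ 0, skip; s4: (47/5)/(9/5) = 47/9.
Smallest ratio is 47/9 in the row of s4, so s4 leaves.

s4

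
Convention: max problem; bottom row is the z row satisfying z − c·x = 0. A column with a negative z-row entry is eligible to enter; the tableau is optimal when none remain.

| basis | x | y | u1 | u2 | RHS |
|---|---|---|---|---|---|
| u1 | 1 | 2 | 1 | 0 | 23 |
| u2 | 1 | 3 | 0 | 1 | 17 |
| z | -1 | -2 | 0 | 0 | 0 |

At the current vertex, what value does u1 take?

u1 is basic (row 1); its value is the RHS of that row, 23.

23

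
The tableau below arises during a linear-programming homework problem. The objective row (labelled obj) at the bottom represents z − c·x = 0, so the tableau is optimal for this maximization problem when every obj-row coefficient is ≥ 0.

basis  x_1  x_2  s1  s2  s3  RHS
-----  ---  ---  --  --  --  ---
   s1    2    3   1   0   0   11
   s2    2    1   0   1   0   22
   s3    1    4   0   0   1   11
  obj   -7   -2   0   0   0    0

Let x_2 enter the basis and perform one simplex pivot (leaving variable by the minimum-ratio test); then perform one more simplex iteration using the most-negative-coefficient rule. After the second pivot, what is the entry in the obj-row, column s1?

Ratio test on column x_2 — row 1: 11/3 = 11/3; row 2: 22/1 = 22; row 3: 11/4 = 11/4. Minimum is 11/4 at row 3 (s3 leaves); pivot element 4.
Divide row 3 by 4; eliminate column x_2 from the other rows.
Second iteration: most negative obj-row entry is -13/2 in column x_1, so x_1 enters.
Ratio test on column x_1 — row 1: (11/4)/(5/4) = 11/5; row 2: (77/4)/(7/4) = 11; row 3: (11/4)/(1/4) = 11. Minimum is 11/5 at row 1 (s1 leaves); pivot element 5/4.
Divide row 1 by 5/4; eliminate column x_1 from the other rows.
After both pivots, the entry at the obj-row, column s1 is 26/5.

26/5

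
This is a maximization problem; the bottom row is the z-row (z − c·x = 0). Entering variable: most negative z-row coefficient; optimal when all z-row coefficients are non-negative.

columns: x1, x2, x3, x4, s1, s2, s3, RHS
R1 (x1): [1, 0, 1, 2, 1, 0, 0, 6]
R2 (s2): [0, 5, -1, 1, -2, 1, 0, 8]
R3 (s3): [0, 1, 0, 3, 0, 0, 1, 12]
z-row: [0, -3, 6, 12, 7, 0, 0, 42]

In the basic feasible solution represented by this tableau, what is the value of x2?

0

x2 is not in the basis, so in the current basic feasible solution x2 = 0.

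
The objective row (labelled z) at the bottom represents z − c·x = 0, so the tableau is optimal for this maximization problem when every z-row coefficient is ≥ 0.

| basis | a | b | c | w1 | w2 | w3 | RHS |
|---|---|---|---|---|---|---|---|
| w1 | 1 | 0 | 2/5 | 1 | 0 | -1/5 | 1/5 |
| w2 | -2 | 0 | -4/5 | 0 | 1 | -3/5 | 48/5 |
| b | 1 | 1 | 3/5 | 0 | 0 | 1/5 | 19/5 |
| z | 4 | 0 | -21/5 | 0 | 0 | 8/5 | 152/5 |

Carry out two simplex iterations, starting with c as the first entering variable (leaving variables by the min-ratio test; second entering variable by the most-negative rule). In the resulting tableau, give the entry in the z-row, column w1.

9

Ratio test on column c — row 1: (1/5)/(2/5) = 1/2; row 2: entry -4/5 ≤ 0; row 3: (19/5)/(3/5) = 19/3. Minimum is 1/2 at row 1 (w1 leaves); pivot element 2/5.
Divide row 1 by 2/5; eliminate column c from the other rows.
Second iteration: most negative z-row entry is -1/2 in column w3, so w3 enters.
Ratio test on column w3 — row 1: entry -1/2 ≤ 0; row 2: entry -1 ≤ 0; row 3: (7/2)/(1/2) = 7. Minimum is 7 at row 3 (b leaves); pivot element 1/2.
Divide row 3 by 1/2; eliminate column w3 from the other rows.
After both pivots, the entry at the z-row, column w1 is 9.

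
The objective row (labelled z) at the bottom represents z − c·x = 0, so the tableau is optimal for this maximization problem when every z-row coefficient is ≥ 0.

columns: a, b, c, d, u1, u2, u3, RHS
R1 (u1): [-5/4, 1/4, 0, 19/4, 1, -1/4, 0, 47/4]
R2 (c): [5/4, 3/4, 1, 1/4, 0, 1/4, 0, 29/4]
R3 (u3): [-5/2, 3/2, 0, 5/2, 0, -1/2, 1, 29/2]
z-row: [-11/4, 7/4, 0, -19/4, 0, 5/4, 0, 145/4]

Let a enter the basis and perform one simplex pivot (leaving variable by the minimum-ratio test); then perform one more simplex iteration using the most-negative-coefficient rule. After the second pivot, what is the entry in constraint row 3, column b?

12/5

Ratio test on column a — row 1: entry -5/4 ≤ 0; row 2: (29/4)/(5/4) = 29/5; row 3: entry -5/2 ≤ 0. Minimum is 29/5 at row 2 (c leaves); pivot element 5/4.
Divide row 2 by 5/4; eliminate column a from the other rows.
Second iteration: most negative z-row entry is -21/5 in column d, so d enters.
Ratio test on column d — row 1: 19/5 = 19/5; row 2: (29/5)/(1/5) = 29; row 3: 29/3 = 29/3. Minimum is 19/5 at row 1 (u1 leaves); pivot element 5.
Divide row 1 by 5; eliminate column d from the other rows.
After both pivots, the entry at constraint row 3, column b is 12/5.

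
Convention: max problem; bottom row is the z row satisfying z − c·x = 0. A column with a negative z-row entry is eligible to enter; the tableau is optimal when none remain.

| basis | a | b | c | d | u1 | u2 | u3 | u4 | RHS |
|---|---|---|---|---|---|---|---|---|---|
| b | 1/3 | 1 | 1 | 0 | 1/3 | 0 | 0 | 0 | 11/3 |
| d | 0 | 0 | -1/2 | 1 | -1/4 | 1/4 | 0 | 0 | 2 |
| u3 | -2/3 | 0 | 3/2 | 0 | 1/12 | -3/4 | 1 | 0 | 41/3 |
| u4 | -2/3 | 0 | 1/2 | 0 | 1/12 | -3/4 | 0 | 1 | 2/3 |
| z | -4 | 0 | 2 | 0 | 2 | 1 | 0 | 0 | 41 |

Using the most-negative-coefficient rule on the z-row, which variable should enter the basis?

Negative z-row entries: a: -4.
The most negative is -4 in column a, so a enters.

a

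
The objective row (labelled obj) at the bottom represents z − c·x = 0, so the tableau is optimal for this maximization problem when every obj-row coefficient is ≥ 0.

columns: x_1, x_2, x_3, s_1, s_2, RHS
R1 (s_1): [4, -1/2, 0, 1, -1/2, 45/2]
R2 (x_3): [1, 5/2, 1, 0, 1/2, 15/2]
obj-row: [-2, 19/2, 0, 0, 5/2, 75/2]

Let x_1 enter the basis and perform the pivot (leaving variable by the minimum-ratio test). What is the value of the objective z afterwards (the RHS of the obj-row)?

195/4

Ratio test on column x_1 — row 1: (45/2)/4 = 45/8; row 2: (15/2)/1 = 15/2. Minimum is 45/8 at row 1 (s_1 leaves); pivot element 4.
Pivot on row 1; the obj-row RHS becomes 75/2 − (-2)·(45/8) = 195/4.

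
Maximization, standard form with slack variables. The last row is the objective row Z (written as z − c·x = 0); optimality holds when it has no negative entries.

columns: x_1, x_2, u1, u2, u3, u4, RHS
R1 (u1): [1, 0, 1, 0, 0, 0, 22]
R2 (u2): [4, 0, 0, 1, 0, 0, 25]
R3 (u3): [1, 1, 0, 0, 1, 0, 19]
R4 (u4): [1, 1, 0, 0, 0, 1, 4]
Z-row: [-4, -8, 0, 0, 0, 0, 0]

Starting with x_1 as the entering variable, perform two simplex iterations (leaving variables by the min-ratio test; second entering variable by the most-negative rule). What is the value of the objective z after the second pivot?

Ratio test on column x_1 — row 1: 22/1 = 22; row 2: 25/4 = 25/4; row 3: 19/1 = 19; row 4: 4/1 = 4. Minimum is 4 at row 4 (u4 leaves); pivot element 1.
Pivot on row 4; the Z-row RHS becomes 0 − (-4)·4 = 16.
Next entering variable (most negative Z-row entry -4): x_2.
Ratio test on column x_2 — row 1: entry -1 ≤ 0; row 2: entry -4 ≤ 0; row 3: entry 0 ≤ 0; row 4: 4/1 = 4. Minimum is 4 at row 4 (x_1 leaves); pivot element 1.
After the second pivot the Z-row RHS is 16 − (-4)·4 = 32.

32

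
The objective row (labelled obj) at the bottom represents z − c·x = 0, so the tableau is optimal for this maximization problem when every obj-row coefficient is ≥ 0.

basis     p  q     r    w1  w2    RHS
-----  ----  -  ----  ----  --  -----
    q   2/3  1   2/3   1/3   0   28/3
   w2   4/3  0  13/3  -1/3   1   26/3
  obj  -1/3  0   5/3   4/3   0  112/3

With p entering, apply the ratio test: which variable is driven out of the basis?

Column p entries and ratios — q: (28/3)/(2/3) = 14; w2: (26/3)/(4/3) = 13/2.
Smallest ratio is 13/2 in the row of w2, so w2 leaves.

w2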